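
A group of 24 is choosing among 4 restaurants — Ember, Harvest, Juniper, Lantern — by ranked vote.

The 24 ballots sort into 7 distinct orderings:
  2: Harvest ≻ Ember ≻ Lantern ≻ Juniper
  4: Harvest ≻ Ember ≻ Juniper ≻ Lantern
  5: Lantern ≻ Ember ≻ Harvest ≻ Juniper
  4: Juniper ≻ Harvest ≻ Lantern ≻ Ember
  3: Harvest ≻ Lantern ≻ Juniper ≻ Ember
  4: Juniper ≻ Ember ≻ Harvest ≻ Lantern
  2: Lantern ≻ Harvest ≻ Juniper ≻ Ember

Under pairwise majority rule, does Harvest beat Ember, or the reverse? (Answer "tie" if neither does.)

Harvest

Ballots ranking Harvest above Ember: 2 + 4 + 4 + 3 + 2 = 15.
Ballots ranking Ember above Harvest: 24 − 15 = 9.
Harvest wins the head-to-head 15–9.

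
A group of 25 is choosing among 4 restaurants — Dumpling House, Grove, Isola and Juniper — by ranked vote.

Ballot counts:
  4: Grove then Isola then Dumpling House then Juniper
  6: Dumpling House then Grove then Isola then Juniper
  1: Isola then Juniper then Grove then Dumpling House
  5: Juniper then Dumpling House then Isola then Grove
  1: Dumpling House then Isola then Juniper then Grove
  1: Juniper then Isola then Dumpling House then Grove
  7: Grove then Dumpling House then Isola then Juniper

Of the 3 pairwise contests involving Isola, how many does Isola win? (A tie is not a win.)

1

Isola against each rival (25 friends):
Isola vs Dumpling House: 6 to 19, Dumpling House.
Isola vs Grove: 1+5+1+1 = 8 for Isola, 17 for Grove — Grove by 17–8.
Isola vs Juniper: Isola, 19–6.
Isola beats Juniper; loses to Dumpling House, Grove — 1 pairwise win.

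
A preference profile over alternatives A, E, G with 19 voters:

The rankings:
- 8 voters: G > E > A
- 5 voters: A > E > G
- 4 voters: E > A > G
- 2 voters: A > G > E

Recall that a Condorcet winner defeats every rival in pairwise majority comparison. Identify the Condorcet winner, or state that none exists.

Check each pair by majority over 19 ballots:
A–E: E 12–7.
A–G: A 11–8.
E vs G: G, 10–9.
Each alternative drops at least one matchup (A loses to E; E loses to G; G loses to A); the cycle A beats G beats E beats A rules out a Condorcet winner.

none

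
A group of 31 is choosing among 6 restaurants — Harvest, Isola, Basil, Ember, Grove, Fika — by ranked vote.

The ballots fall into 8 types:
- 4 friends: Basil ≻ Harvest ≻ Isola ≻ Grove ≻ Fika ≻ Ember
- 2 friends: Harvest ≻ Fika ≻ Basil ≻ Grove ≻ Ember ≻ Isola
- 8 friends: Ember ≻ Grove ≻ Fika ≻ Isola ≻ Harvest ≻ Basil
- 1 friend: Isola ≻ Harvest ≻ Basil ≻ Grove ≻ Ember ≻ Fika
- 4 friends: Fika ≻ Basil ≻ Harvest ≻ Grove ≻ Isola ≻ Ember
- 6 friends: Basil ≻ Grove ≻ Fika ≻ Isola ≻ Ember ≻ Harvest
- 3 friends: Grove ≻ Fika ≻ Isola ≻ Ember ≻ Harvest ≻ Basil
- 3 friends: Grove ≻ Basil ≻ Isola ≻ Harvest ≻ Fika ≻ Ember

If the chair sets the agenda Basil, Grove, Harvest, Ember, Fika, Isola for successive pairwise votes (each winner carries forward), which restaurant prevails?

Fika

Round 1: Basil vs Grove — 17–14, Basil advances.
Round 2: Basil vs Harvest — 17–14, Basil advances.
Round 3: Basil vs Ember — 20–11, Basil advances.
Round 4: Basil vs Fika — 14–17, Fika advances.
Round 5: Fika vs Isola — 23–8, Fika advances.
Fika survives the agenda.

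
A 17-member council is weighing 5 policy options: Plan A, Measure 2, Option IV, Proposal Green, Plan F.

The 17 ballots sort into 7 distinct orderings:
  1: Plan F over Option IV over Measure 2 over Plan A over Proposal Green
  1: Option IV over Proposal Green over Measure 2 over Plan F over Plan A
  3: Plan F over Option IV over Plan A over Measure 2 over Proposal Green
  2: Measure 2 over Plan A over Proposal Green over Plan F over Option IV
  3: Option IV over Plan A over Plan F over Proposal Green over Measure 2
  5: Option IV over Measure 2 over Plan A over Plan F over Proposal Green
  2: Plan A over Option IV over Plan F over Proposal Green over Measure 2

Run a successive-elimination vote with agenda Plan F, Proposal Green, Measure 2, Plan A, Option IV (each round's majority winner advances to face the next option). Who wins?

Round 1: Plan F vs Proposal Green — 14–3, Plan F advances.
Round 2: Plan F vs Measure 2 — 9–8, Plan F advances.
Round 3: Plan F vs Plan A — 5–12, Plan A advances.
Round 4: Plan A vs Option IV — 4–13, Option IV advances.
The agenda winner is Option IV.

Option IV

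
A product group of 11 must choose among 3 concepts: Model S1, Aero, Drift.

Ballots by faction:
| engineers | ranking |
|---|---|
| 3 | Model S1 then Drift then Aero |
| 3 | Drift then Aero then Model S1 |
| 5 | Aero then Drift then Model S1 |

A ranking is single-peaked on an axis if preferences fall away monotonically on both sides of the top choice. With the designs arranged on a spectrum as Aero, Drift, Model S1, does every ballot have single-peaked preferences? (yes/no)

Axis positions: Aero=1, Drift=2, Model S1=3.
Faction 1 (peak Model S1 at position 3): ranking walks positions 3-2-1, expanding outward from the peak — single-peaked.
Faction 2 (peak Drift at position 2): ranking walks positions 2-1-3, expanding outward from the peak — single-peaked.
Faction 3 (peak Aero at position 1): ranking walks positions 1-2-3, expanding outward from the peak — single-peaked.
Every ranking is single-peaked on this axis.

yes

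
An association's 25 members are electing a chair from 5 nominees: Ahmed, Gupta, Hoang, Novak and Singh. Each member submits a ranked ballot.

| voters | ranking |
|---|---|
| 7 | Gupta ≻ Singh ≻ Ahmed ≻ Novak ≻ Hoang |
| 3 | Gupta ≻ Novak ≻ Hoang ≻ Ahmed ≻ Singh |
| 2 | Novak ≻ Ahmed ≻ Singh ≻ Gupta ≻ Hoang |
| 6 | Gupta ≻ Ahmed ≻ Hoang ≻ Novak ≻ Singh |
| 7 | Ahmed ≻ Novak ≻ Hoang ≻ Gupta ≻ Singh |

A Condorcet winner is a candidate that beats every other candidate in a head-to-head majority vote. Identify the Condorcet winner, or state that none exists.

Check each pair by majority over 25 ballots:
Ahmed vs Gupta: Ahmed is ranked higher on 2+7 = 9 ballots, Gupta on 16. Gupta wins 16–9.
Ahmed vs Hoang: Ahmed preferred on 7+2+6+7 = 22 ballots; Ahmed wins 22–3.
Ahmed vs Novak: 7+6+7 = 20 for Ahmed, 5 for Novak — Ahmed by 20–5.
Ahmed vs Singh: Ahmed preferred on 3+2+6+7 = 18 ballots; Ahmed wins 18–7.
Gupta vs Hoang: Gupta is ranked higher on 7+3+2+6 = 18 ballots, Hoang on 7. Gupta wins 18–7.
Gupta vs Novak: 16 to 9, Gupta.
Gupta vs Singh: 23 to 2, Gupta.
Hoang vs Novak: 6 to 19, Novak.
Hoang vs Singh: 16 to 9, Hoang.
Novak vs Singh: Novak preferred on 3+2+6+7 = 18 ballots; Novak wins 18–7.
Gupta beats each of Ahmed, Hoang, Novak, Singh — Gupta is the Condorcet winner.

Gupta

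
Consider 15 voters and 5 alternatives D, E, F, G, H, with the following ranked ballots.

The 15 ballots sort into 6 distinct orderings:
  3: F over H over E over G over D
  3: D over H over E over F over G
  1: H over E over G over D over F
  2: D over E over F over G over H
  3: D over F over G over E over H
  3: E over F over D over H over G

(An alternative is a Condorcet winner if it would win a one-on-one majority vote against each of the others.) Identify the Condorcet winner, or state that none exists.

Check each pair by majority over 15 ballots:
D vs E: D, 8–7.
D vs F: 3+1+2+3 = 9 for D, 6 for F — D by 9–6.
D vs G: 11 to 4, D.
D–H: D 11–4.
E vs F: 9 to 6, E.
E vs G: E wins 12–3.
E vs H: 8 to 7, E.
F vs G: F wins 14–1.
F vs H: F, 11–4.
G–H: H 10–5.
D wins every pairwise contest, so D is the Condorcet winner.

D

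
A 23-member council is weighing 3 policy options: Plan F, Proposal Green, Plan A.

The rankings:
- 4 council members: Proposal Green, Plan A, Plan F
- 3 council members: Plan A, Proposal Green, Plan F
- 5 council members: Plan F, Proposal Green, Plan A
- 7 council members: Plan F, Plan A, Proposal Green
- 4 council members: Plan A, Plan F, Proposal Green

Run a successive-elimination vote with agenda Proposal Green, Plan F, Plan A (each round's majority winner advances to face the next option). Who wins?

Plan F

Round 1: Proposal Green vs Plan F — 7–16, Plan F advances.
Round 2: Plan F vs Plan A — 12–11, Plan F advances.
Plan F survives the agenda.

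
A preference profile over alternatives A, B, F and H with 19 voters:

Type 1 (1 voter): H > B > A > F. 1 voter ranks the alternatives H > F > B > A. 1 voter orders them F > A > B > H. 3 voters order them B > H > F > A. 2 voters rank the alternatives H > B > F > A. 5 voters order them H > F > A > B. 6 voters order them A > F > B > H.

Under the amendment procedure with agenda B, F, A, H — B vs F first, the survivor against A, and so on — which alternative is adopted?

Round 1: B vs F — 6–13, F advances.
Round 2: F vs A — 12–7, F advances.
Round 3: F vs H — 7–12, H advances.
The agenda winner is H.

H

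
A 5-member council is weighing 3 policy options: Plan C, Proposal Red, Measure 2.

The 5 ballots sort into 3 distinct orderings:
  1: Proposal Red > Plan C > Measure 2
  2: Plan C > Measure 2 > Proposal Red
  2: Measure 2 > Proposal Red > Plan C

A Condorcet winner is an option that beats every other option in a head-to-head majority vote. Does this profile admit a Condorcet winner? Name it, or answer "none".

none

Check each pair by majority over 5 ballots:
Plan C vs Proposal Red: 2 to 3, Proposal Red.
Plan C vs Measure 2: Plan C preferred on 1+2 = 3 ballots; Plan C wins 3–2.
Proposal Red vs Measure 2: 1 to 4, Measure 2.
Each option drops at least one matchup (Plan C loses to Proposal Red; Proposal Red loses to Measure 2; Measure 2 loses to Plan C); the cycle Plan C beats Measure 2 beats Proposal Red beats Plan C rules out a Condorcet winner.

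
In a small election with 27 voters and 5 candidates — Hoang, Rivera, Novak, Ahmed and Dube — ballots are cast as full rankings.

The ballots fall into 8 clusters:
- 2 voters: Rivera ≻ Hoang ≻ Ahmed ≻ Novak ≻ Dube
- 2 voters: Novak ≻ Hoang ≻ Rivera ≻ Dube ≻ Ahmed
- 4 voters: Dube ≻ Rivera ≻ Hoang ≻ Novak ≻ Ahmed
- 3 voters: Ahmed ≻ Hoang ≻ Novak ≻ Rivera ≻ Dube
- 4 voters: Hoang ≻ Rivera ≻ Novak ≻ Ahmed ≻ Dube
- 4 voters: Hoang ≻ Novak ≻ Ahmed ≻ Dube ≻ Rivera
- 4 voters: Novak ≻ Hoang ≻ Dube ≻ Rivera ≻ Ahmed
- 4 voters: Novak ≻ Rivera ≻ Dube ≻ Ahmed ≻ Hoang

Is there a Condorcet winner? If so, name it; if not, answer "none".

Hoang

Head-to-head results (27 voters):
Hoang vs Rivera: Hoang wins 17–10.
Hoang vs Novak: Hoang wins 17–10.
Hoang vs Ahmed: Hoang wins 20–7.
Hoang vs Dube: Hoang wins 19–8.
Rivera vs Novak: Novak, 17–10.
Rivera vs Ahmed: Rivera, 20–7.
Rivera vs Dube: Rivera, 15–12.
Novak vs Ahmed: Novak wins 22–5.
Novak vs Dube: Novak wins 23–4.
Ahmed vs Dube: Dube, 14–13.
Only Hoang has no losses; Hoang is the Condorcet winner.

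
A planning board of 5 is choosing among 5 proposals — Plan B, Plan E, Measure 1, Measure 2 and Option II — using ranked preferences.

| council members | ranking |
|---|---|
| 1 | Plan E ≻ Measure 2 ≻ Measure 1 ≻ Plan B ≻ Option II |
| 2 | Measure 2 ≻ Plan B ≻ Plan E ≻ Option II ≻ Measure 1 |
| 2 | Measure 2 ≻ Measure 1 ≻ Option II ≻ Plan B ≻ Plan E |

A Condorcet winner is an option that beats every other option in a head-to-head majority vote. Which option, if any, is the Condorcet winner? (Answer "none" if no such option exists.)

Check each pair by majority over 5 ballots:
Plan B vs Plan E: Plan B wins 4–1.
Plan B vs Measure 1: Measure 1, 3–2.
Plan B vs Measure 2: Measure 2 wins 5–0.
Plan B vs Option II: Plan B, 3–2.
Plan E–Measure 1: Plan E 3–2.
Plan E–Measure 2: Measure 2 4–1.
Plan E vs Option II: Plan E, 3–2.
Measure 1–Measure 2: Measure 2 5–0.
Measure 1–Option II: Measure 1 3–2.
Measure 2–Option II: Measure 2 5–0.
Measure 2 defeats every rival head-to-head and is the Condorcet winner.

Measure 2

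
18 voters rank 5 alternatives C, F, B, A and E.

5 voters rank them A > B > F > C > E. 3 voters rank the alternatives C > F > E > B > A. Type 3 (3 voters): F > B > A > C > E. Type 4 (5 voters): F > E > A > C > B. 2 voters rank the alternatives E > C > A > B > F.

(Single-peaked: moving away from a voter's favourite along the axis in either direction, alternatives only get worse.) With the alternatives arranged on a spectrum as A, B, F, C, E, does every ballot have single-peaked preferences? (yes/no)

Axis positions: A=1, B=2, F=3, C=4, E=5.
Type 1 (peak A at position 1): ranking walks positions 1-2-3-4-5, expanding outward from the peak — single-peaked.
Type 2 (peak C at position 4): ranking walks positions 4-3-5-2-1, expanding outward from the peak — single-peaked.
Type 3 (peak F at position 3): ranking walks positions 3-2-1-4-5, expanding outward from the peak — single-peaked.
Type 4: ranking walks positions 3-5-1-4-2; E is ranked above C even though C lies between E and the peak F on the axis — preferences dip and rise again. Not single-peaked.
Type 5: ranking walks positions 5-4-1-2-3; A is ranked above F even though F lies between A and the peak E on the axis — preferences dip and rise again. Not single-peaked.
Type 4 violates single-peakedness, so the profile is not single-peaked on this axis.

no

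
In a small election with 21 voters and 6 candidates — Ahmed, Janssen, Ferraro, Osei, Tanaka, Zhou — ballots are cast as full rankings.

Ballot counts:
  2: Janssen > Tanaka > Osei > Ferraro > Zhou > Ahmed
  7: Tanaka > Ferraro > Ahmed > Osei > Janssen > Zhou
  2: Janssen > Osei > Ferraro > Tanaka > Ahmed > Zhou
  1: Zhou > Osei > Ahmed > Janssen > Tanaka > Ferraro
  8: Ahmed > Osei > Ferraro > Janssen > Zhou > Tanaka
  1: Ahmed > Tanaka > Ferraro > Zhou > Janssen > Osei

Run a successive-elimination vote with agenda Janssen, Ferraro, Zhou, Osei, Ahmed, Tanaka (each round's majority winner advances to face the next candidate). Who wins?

Tanaka

Round 1: Janssen vs Ferraro — 5–16, Ferraro advances.
Round 2: Ferraro vs Zhou — 20–1, Ferraro advances.
Round 3: Ferraro vs Osei — 8–13, Osei advances.
Round 4: Osei vs Ahmed — 5–16, Ahmed advances.
Round 5: Ahmed vs Tanaka — 10–11, Tanaka advances.
Tanaka survives the agenda.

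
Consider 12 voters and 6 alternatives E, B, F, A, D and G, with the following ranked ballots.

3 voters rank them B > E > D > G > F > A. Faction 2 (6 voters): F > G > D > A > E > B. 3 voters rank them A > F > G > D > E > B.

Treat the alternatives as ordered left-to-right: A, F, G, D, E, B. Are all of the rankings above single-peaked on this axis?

yes

Axis positions: A=1, F=2, G=3, D=4, E=5, B=6.
Faction 1 (peak B at position 6): ranking walks positions 6-5-4-3-2-1, expanding outward from the peak — single-peaked.
Faction 2 (peak F at position 2): ranking walks positions 2-3-4-1-5-6, expanding outward from the peak — single-peaked.
Faction 3 (peak A at position 1): ranking walks positions 1-2-3-4-5-6, expanding outward from the peak — single-peaked.
Every ranking is single-peaked on this axis.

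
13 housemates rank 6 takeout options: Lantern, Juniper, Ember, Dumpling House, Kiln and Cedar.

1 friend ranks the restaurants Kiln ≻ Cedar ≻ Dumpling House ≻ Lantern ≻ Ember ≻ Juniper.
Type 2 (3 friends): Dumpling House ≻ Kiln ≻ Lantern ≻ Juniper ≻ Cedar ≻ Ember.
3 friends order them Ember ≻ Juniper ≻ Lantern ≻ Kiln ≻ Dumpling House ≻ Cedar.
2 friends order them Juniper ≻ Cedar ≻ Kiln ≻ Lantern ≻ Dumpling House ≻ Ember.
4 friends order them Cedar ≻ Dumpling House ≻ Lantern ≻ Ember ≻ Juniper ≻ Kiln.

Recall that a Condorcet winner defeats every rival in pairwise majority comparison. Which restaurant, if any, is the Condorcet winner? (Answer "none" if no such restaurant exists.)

Head-to-head results (13 friends):
Lantern vs Juniper: Lantern is ranked higher on 1+3+4 = 8 ballots, Juniper on 5. Lantern wins 8–5.
Lantern vs Ember: Lantern is ranked higher on 1+3+2+4 = 10 ballots, Ember on 3. Lantern wins 10–3.
Lantern vs Dumpling House: 5 to 8, Dumpling House.
Lantern vs Kiln: 3+4 = 7 for Lantern, 6 for Kiln — Lantern by 7–6.
Lantern vs Cedar: Lantern is ranked higher on 3+3 = 6 ballots, Cedar on 7. Cedar wins 7–6.
Juniper vs Ember: 3+2 = 5 for Juniper, 8 for Ember — Ember by 8–5.
Juniper vs Dumpling House: Juniper preferred on 3+2 = 5 ballots; Dumpling House wins 8–5.
Juniper vs Kiln: Juniper is ranked higher on 3+2+4 = 9 ballots, Kiln on 4. Juniper wins 9–4.
Juniper vs Cedar: Juniper preferred on 3+3+2 = 8 ballots; Juniper wins 8–5.
Ember vs Dumpling House: Ember preferred on 3 ballots; Dumpling House wins 10–3.
Ember vs Kiln: 7 to 6, Ember.
Ember vs Cedar: Ember is ranked higher on 3 ballots, Cedar on 10. Cedar wins 10–3.
Dumpling House vs Kiln: Dumpling House is ranked higher on 3+4 = 7 ballots, Kiln on 6. Dumpling House wins 7–6.
Dumpling House vs Cedar: Dumpling House preferred on 3+3 = 6 ballots; Cedar wins 7–6.
Kiln vs Cedar: Kiln preferred on 1+3+3 = 7 ballots; Kiln wins 7–6.
Every restaurant loses at least once (Lantern loses to Dumpling House; Juniper loses to Lantern; Ember loses to Lantern; Dumpling House loses to Cedar; Kiln loses to Lantern; Cedar loses to Juniper). The majority relation contains the cycle Lantern beats Juniper beats Cedar beats Lantern, so there is no Condorcet winner.

none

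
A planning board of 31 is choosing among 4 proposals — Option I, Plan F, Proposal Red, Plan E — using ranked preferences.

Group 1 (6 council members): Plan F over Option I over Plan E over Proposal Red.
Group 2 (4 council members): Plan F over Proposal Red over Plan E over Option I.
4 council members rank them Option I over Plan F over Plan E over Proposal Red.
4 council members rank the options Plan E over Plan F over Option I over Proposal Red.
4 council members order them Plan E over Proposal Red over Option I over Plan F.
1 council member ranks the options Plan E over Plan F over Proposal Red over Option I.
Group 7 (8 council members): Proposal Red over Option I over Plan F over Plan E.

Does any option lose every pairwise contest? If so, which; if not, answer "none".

none

Pairwise majorities:
Option I vs Plan F: 16 to 15, Option I.
Option I vs Proposal Red: 14 to 17, Proposal Red.
Option I vs Plan E: Option I preferred on 6+4+8 = 18 ballots; Option I wins 18–13.
Plan F–Proposal Red: Plan F 19–12.
Plan F vs Plan E: Plan F, 22–9.
Proposal Red vs Plan E: Plan E wins 19–12.
No option is winless: Option I beats Plan F; Plan F beats Proposal Red; Proposal Red beats Option I; Plan E beats Proposal Red. There is no Condorcet loser.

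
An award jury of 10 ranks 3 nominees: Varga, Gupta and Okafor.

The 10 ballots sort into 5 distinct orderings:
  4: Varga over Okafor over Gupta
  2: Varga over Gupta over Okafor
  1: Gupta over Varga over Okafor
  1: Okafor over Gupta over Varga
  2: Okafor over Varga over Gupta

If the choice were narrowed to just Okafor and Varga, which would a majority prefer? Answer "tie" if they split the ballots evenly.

Ballots ranking Okafor above Varga: 1 + 2 = 3.
Ballots ranking Varga above Okafor: 10 − 3 = 7.
Varga wins the head-to-head 7–3.

Varga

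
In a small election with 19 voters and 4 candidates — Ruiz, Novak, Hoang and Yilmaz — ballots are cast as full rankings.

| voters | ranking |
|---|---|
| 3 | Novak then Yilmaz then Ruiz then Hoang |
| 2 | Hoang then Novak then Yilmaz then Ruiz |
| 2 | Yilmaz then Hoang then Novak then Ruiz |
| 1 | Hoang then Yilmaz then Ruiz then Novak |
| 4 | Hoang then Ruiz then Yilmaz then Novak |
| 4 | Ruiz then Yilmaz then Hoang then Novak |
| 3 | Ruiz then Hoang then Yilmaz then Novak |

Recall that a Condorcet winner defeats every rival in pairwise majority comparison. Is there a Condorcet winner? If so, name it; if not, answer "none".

Ruiz

Check each pair by majority over 19 ballots:
Ruiz vs Novak: Ruiz wins 12–7.
Ruiz vs Hoang: Ruiz wins 10–9.
Ruiz vs Yilmaz: Ruiz, 11–8.
Novak vs Hoang: Hoang, 16–3.
Novak–Yilmaz: Yilmaz 14–5.
Hoang vs Yilmaz: Hoang, 10–9.
Ruiz beats each of Novak, Hoang, Yilmaz — Ruiz is the Condorcet winner.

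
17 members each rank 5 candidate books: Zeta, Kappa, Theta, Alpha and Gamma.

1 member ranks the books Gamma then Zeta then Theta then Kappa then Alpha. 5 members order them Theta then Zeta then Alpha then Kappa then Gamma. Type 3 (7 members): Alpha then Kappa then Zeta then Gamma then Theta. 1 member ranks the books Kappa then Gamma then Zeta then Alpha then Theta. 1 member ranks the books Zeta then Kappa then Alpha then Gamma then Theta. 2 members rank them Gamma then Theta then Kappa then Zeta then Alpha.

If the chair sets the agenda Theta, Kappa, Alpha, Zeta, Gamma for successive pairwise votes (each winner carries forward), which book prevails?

Round 1: Theta vs Kappa — 8–9, Kappa advances.
Round 2: Kappa vs Alpha — 5–12, Alpha advances.
Round 3: Alpha vs Zeta — 7–10, Zeta advances.
Round 4: Zeta vs Gamma — 13–4, Zeta advances.
The agenda winner is Zeta.

Zeta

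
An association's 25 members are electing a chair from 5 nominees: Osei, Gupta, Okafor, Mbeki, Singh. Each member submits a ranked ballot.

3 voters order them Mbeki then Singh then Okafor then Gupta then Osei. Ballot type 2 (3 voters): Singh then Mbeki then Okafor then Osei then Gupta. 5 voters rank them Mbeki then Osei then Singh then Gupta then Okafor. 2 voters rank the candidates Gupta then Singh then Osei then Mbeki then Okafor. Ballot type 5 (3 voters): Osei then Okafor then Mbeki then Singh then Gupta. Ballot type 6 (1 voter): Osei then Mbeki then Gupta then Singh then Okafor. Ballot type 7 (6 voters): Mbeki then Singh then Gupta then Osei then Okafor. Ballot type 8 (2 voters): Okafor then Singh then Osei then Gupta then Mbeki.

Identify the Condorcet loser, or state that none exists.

Okafor

Head-to-head results (25 voters):
Osei vs Gupta: Osei wins 14–11.
Osei vs Okafor: Osei preferred on 5+2+3+1+6 = 17 ballots; Osei wins 17–8.
Osei–Mbeki: Mbeki 17–8.
Osei–Singh: Singh 16–9.
Gupta vs Okafor: Gupta, 14–11.
Gupta vs Mbeki: 2+2 = 4 for Gupta, 21 for Mbeki — Mbeki by 21–4.
Gupta vs Singh: Singh, 22–3.
Okafor vs Mbeki: Mbeki wins 20–5.
Okafor–Singh: Singh 20–5.
Mbeki vs Singh: Mbeki is ranked higher on 3+5+3+1+6 = 18 ballots, Singh on 7. Mbeki wins 18–7.
Okafor is beaten in every head-to-head and is the Condorcet loser.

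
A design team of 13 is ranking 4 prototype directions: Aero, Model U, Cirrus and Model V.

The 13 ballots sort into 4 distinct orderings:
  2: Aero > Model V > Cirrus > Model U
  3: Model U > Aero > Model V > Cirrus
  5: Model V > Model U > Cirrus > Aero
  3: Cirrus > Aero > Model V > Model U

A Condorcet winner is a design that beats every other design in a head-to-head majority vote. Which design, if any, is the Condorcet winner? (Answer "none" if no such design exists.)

none

Head-to-head results (13 engineers):
Aero–Model U: Model U 8–5.
Aero vs Cirrus: Cirrus wins 8–5.
Aero vs Model V: Aero, 8–5.
Model U vs Cirrus: Model U, 8–5.
Model U vs Model V: Model V wins 10–3.
Cirrus–Model V: Model V 10–3.
Each design drops at least one matchup (Aero loses to Model U; Model U loses to Model V; Cirrus loses to Model U; Model V loses to Aero); the cycle Aero → Model V → Model U → Aero rules out a Condorcet winner.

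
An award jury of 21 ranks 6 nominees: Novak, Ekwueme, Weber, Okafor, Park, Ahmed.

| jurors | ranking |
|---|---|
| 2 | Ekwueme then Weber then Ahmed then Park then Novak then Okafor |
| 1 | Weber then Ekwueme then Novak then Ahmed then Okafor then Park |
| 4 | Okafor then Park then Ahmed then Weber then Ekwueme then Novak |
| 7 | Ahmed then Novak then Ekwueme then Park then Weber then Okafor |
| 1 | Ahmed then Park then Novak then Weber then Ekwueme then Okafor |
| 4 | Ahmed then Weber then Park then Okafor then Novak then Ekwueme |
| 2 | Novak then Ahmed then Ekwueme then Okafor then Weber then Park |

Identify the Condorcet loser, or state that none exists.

Okafor

Head-to-head results (21 jurors):
Novak–Ekwueme: Novak 14–7.
Novak vs Weber: Weber wins 11–10.
Novak vs Okafor: Novak wins 13–8.
Novak vs Park: Park, 11–10.
Novak–Ahmed: Ahmed 18–3.
Ekwueme vs Weber: 11 to 10, Ekwueme.
Ekwueme vs Okafor: Ekwueme, 13–8.
Ekwueme vs Park: Ekwueme, 12–9.
Ekwueme vs Ahmed: Ekwueme is ranked higher on 2+1 = 3 ballots, Ahmed on 18. Ahmed wins 18–3.
Weber–Okafor: Weber 15–6.
Weber vs Park: Weber is ranked higher on 2+1+4+2 = 9 ballots, Park on 12. Park wins 12–9.
Weber vs Ahmed: Weber is ranked higher on 2+1 = 3 ballots, Ahmed on 18. Ahmed wins 18–3.
Okafor vs Park: Park, 14–7.
Okafor vs Ahmed: Okafor preferred on 4 ballots; Ahmed wins 17–4.
Park–Ahmed: Ahmed 17–4.
Okafor is beaten in every head-to-head and is the Condorcet loser.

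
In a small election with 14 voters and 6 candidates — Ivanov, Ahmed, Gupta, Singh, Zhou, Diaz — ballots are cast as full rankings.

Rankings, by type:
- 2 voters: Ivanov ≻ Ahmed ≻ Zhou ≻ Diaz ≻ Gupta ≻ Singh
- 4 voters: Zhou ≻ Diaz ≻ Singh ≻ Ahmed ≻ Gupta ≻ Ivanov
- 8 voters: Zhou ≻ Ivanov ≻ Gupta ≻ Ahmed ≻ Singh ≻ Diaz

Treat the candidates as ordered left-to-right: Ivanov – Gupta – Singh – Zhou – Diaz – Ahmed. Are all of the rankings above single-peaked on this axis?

Axis positions: Ivanov=1, Gupta=2, Singh=3, Zhou=4, Diaz=5, Ahmed=6.
Type 1: ranking walks positions 1-6-4-5-2-3; Ahmed is ranked above Gupta even though Gupta lies between Ahmed and the peak Ivanov on the axis — preferences dip and rise again. Not single-peaked.
Type 2 (peak Zhou at position 4): ranking walks positions 4-5-3-6-2-1, expanding outward from the peak — single-peaked.
Type 3: ranking walks positions 4-1-2-6-3-5; Ivanov is ranked above Singh even though Singh lies between Ivanov and the peak Zhou on the axis — preferences dip and rise again. Not single-peaked.
Type 1 violates single-peakedness, so the profile is not single-peaked on this axis.

no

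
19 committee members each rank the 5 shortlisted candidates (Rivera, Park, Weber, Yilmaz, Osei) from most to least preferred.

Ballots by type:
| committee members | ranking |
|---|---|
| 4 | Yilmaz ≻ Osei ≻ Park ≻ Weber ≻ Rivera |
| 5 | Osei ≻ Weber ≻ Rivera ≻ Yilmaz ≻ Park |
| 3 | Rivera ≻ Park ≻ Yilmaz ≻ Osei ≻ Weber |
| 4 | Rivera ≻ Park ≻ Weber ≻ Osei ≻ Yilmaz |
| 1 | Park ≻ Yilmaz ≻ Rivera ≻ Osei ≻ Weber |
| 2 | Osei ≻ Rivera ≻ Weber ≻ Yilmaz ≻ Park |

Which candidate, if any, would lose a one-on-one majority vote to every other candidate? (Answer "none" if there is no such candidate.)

Pairwise majorities:
Rivera vs Park: 14 to 5, Rivera.
Rivera vs Weber: Rivera preferred on 3+4+1+2 = 10 ballots; Rivera wins 10–9.
Rivera vs Yilmaz: Rivera, 14–5.
Rivera vs Osei: 3+4+1 = 8 for Rivera, 11 for Osei — Osei by 11–8.
Park vs Weber: Park wins 12–7.
Park vs Yilmaz: Yilmaz, 11–8.
Park vs Osei: Osei wins 11–8.
Weber vs Yilmaz: 11 to 8, Weber.
Weber vs Osei: Osei, 15–4.
Yilmaz vs Osei: Osei, 11–8.
Every candidate wins at least one matchup (Rivera beats Park; Park beats Weber; Weber beats Yilmaz; Yilmaz beats Park; Osei beats Rivera), so there is no Condorcet loser.

none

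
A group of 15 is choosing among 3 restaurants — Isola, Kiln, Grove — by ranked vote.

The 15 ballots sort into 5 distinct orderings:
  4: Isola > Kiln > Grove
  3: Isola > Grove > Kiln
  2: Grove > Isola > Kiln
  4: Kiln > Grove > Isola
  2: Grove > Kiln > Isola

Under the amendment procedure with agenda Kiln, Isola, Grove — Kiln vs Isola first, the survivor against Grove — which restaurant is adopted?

Grove

Round 1: Kiln vs Isola — 6–9, Isola advances.
Round 2: Isola vs Grove — 7–8, Grove advances.
Grove survives the agenda.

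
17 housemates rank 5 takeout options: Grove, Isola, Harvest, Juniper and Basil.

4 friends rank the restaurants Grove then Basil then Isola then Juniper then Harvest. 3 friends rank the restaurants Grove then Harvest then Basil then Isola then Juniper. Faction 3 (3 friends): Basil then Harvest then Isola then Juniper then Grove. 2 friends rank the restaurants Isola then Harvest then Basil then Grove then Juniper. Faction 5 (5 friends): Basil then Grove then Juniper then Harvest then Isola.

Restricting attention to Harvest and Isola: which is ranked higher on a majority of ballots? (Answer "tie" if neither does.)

Ballots ranking Harvest above Isola: 3 + 3 + 5 = 11.
Ballots ranking Isola above Harvest: 17 − 11 = 6.
Harvest wins the head-to-head 11–6.

Harvest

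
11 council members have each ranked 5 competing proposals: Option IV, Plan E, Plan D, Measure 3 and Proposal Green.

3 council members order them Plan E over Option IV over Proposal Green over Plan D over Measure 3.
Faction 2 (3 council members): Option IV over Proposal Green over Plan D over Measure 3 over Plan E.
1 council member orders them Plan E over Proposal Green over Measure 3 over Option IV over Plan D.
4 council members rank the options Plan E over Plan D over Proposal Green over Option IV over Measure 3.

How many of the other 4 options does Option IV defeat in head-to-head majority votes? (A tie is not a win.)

3

Option IV against each rival (11 council members):
Option IV vs Plan E: Option IV is ranked higher on 3 ballots, Plan E on 8. Plan E wins 8–3.
Option IV vs Plan D: 7 to 4, Option IV.
Option IV–Measure 3: Option IV 10–1.
Option IV vs Proposal Green: 6 to 5, Option IV.
Option IV beats Plan D, Measure 3, Proposal Green; loses to Plan E — 3 pairwise wins.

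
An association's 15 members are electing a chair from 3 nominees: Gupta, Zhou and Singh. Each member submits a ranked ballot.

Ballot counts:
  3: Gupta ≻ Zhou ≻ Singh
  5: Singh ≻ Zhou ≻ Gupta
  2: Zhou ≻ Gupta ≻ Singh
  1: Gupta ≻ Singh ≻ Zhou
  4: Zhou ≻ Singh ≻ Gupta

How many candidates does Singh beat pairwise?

1

Singh against each rival (15 voters):
Singh vs Gupta: Singh is ranked higher on 5+4 = 9 ballots, Gupta on 6. Singh wins 9–6.
Singh vs Zhou: Singh preferred on 5+1 = 6 ballots; Zhou wins 9–6.
Singh beats Gupta; loses to Zhou — 1 pairwise win.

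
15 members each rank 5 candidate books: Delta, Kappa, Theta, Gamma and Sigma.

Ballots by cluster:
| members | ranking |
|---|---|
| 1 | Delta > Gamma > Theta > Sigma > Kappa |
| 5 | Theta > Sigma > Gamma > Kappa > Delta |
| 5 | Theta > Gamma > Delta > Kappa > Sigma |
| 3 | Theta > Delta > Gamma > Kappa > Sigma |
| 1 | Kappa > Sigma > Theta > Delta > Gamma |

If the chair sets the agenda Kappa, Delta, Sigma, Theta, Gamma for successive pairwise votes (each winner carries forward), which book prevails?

Round 1: Kappa vs Delta — 6–9, Delta advances.
Round 2: Delta vs Sigma — 9–6, Delta advances.
Round 3: Delta vs Theta — 1–14, Theta advances.
Round 4: Theta vs Gamma — 14–1, Theta advances.
Theta survives the agenda.

Theta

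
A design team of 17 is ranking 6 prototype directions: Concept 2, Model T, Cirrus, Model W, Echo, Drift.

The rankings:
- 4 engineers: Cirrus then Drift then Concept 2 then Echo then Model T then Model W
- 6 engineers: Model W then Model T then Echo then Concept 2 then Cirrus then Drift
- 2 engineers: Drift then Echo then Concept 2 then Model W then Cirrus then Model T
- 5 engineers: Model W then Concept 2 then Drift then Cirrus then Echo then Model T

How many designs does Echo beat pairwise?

1

Echo against each rival (17 engineers):
Echo vs Concept 2: Echo is ranked higher on 6+2 = 8 ballots, Concept 2 on 9. Concept 2 wins 9–8.
Echo–Model T: Echo 11–6.
Echo vs Cirrus: Cirrus wins 9–8.
Echo vs Model W: Model W, 11–6.
Echo vs Drift: Drift wins 11–6.
Echo beats Model T; loses to Concept 2, Cirrus, Model W, Drift — 1 pairwise win.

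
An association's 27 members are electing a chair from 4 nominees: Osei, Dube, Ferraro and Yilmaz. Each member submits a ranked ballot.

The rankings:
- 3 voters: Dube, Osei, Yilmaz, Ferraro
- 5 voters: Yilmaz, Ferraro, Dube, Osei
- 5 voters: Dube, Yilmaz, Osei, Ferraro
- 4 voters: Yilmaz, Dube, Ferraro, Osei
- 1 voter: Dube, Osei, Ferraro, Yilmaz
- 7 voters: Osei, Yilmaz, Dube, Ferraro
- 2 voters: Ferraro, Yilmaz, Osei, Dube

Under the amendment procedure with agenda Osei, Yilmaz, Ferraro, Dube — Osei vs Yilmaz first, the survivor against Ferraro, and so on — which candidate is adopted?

Yilmaz

Round 1: Osei vs Yilmaz — 11–16, Yilmaz advances.
Round 2: Yilmaz vs Ferraro — 24–3, Yilmaz advances.
Round 3: Yilmaz vs Dube — 18–9, Yilmaz advances.
Yilmaz survives the agenda.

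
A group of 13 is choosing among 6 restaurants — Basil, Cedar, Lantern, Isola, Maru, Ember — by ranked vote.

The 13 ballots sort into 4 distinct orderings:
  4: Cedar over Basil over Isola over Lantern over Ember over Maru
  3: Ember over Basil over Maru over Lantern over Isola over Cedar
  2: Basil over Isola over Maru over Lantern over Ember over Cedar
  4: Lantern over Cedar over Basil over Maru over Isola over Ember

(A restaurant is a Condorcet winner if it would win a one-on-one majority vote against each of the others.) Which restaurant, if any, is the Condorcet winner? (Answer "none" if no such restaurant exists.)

none

Head-to-head results (13 friends):
Basil vs Cedar: 5 to 8, Cedar.
Basil vs Lantern: Basil wins 9–4.
Basil–Isola: Basil 13–0.
Basil vs Maru: 13 to 0, Basil.
Basil vs Ember: 4+2+4 = 10 for Basil, 3 for Ember — Basil by 10–3.
Cedar vs Lantern: Cedar preferred on 4 ballots; Lantern wins 9–4.
Cedar–Isola: Cedar 8–5.
Cedar vs Maru: 8 to 5, Cedar.
Cedar vs Ember: Cedar is ranked higher on 4+4 = 8 ballots, Ember on 5. Cedar wins 8–5.
Lantern vs Isola: Lantern, 7–6.
Lantern–Maru: Lantern 8–5.
Lantern vs Ember: Lantern preferred on 4+2+4 = 10 ballots; Lantern wins 10–3.
Isola vs Maru: 4+2 = 6 for Isola, 7 for Maru — Maru by 7–6.
Isola vs Ember: Isola is ranked higher on 4+2+4 = 10 ballots, Ember on 3. Isola wins 10–3.
Maru vs Ember: Ember, 7–6.
No restaurant is unbeaten: Basil loses to Cedar; Cedar loses to Lantern; Lantern loses to Basil; Isola loses to Basil; Maru loses to Basil; Ember loses to Basil. In particular Basil beats Lantern beats Cedar beats Basil is a majority cycle — no Condorcet winner exists.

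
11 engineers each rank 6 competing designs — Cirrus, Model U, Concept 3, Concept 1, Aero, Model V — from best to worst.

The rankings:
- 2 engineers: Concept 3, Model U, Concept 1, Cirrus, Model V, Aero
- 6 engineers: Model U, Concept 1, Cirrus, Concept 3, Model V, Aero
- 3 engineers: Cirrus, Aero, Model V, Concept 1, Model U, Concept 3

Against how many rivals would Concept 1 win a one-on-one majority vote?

Concept 1 against each rival (11 engineers):
Concept 1 vs Cirrus: Concept 1 preferred on 2+6 = 8 ballots; Concept 1 wins 8–3.
Concept 1 vs Model U: Model U wins 8–3.
Concept 1 vs Concept 3: 9 to 2, Concept 1.
Concept 1 vs Aero: 2+6 = 8 for Concept 1, 3 for Aero — Concept 1 by 8–3.
Concept 1 vs Model V: Concept 1 wins 8–3.
Concept 1 beats Cirrus, Concept 3, Aero, Model V; loses to Model U — 4 pairwise wins.

4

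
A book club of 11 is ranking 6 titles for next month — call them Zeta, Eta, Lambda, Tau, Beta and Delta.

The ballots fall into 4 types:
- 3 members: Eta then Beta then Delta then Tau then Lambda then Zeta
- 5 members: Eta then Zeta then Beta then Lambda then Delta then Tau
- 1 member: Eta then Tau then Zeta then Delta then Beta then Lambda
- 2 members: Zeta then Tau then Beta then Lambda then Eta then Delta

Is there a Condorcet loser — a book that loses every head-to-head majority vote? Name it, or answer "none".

Pairwise majorities:
Zeta–Eta: Eta 9–2.
Zeta–Lambda: Zeta 8–3.
Zeta vs Tau: Zeta, 7–4.
Zeta vs Beta: Zeta preferred on 5+1+2 = 8 ballots; Zeta wins 8–3.
Zeta vs Delta: Zeta preferred on 5+1+2 = 8 ballots; Zeta wins 8–3.
Eta vs Lambda: Eta, 9–2.
Eta vs Tau: 3+5+1 = 9 for Eta, 2 for Tau — Eta by 9–2.
Eta vs Beta: 3+5+1 = 9 for Eta, 2 for Beta — Eta by 9–2.
Eta–Delta: Eta 11–0.
Lambda–Tau: Tau 6–5.
Lambda vs Beta: Beta, 11–0.
Lambda vs Delta: Lambda, 7–4.
Tau vs Beta: Beta, 8–3.
Tau vs Delta: Delta wins 8–3.
Beta vs Delta: Beta is ranked higher on 3+5+2 = 10 ballots, Delta on 1. Beta wins 10–1.
No book is winless: Zeta beats Lambda; Eta beats Zeta; Lambda beats Delta; Tau beats Lambda; Beta beats Lambda; Delta beats Tau. There is no Condorcet loser.

none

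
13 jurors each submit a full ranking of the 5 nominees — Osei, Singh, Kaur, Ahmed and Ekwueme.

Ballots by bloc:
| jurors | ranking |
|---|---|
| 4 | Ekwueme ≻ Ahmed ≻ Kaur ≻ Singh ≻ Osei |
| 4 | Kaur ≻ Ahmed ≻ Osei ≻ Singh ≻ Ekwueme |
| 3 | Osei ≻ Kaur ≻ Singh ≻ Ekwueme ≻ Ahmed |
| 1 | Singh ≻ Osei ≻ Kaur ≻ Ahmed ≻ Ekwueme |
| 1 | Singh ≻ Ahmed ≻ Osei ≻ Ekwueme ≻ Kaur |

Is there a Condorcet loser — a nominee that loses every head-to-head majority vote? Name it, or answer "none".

Head-to-head results (13 jurors):
Osei vs Singh: Osei wins 7–6.
Osei vs Kaur: Kaur, 8–5.
Osei vs Ahmed: Ahmed, 9–4.
Osei–Ekwueme: Osei 9–4.
Singh vs Kaur: Singh preferred on 1+1 = 2 ballots; Kaur wins 11–2.
Singh vs Ahmed: 5 to 8, Ahmed.
Singh vs Ekwueme: 9 to 4, Singh.
Kaur vs Ahmed: Kaur wins 8–5.
Kaur vs Ekwueme: Kaur wins 8–5.
Ahmed vs Ekwueme: Ahmed preferred on 4+1+1 = 6 ballots; Ekwueme wins 7–6.
No nominee is winless: Osei beats Singh; Singh beats Ekwueme; Kaur beats Osei; Ahmed beats Osei; Ekwueme beats Ahmed. There is no Condorcet loser.

none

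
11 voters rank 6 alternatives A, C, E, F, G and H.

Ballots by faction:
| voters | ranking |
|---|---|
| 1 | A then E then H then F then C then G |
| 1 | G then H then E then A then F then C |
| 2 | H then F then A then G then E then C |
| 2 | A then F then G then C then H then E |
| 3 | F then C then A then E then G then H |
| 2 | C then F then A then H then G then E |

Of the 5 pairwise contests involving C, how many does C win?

3

C against each rival (11 voters):
C vs A: A wins 6–5.
C vs E: C wins 7–4.
C–F: F 9–2.
C vs G: C wins 6–5.
C vs H: C is ranked higher on 2+3+2 = 7 ballots, H on 4. C wins 7–4.
C beats E, G, H; loses to A, F — 3 pairwise wins.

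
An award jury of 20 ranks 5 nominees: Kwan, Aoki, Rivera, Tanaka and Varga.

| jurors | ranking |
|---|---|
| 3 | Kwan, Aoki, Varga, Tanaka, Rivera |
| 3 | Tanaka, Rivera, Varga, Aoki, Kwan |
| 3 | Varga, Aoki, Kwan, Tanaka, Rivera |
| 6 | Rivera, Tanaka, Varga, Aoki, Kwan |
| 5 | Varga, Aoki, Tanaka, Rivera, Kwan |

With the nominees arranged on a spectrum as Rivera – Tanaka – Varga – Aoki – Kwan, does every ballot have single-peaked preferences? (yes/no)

yes

Axis positions: Rivera=1, Tanaka=2, Varga=3, Aoki=4, Kwan=5.
Faction 1 (peak Kwan at position 5): ranking walks positions 5-4-3-2-1, expanding outward from the peak — single-peaked.
Faction 2 (peak Tanaka at position 2): ranking walks positions 2-1-3-4-5, expanding outward from the peak — single-peaked.
Faction 3 (peak Varga at position 3): ranking walks positions 3-4-5-2-1, expanding outward from the peak — single-peaked.
Faction 4 (peak Rivera at position 1): ranking walks positions 1-2-3-4-5, expanding outward from the peak — single-peaked.
Faction 5 (peak Varga at position 3): ranking walks positions 3-4-2-1-5, expanding outward from the peak — single-peaked.
Every ranking is single-peaked on this axis.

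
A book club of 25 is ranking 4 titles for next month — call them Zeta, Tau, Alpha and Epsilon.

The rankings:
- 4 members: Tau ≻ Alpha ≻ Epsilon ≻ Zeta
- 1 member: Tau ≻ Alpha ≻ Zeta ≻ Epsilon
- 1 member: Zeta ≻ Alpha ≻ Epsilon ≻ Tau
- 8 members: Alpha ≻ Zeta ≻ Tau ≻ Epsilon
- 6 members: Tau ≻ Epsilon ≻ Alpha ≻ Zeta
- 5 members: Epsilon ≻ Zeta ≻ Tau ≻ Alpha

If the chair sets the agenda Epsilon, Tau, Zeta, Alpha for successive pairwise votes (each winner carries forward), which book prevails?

Alpha

Round 1: Epsilon vs Tau — 6–19, Tau advances.
Round 2: Tau vs Zeta — 11–14, Zeta advances.
Round 3: Zeta vs Alpha — 6–19, Alpha advances.
Alpha survives the agenda.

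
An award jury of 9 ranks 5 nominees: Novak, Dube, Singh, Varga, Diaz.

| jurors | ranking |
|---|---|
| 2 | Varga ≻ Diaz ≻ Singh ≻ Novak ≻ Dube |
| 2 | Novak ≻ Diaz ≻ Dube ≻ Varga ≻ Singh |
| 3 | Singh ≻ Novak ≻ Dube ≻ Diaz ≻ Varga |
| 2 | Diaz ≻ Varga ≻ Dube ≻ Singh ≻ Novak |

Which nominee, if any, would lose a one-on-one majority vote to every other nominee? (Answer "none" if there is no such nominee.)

none

Head-to-head results (9 jurors):
Novak vs Dube: Novak is ranked higher on 2+2+3 = 7 ballots, Dube on 2. Novak wins 7–2.
Novak vs Singh: 2 for Novak, 7 for Singh — Singh by 7–2.
Novak vs Varga: 2+3 = 5 for Novak, 4 for Varga — Novak by 5–4.
Novak vs Diaz: Novak preferred on 2+3 = 5 ballots; Novak wins 5–4.
Dube vs Singh: Singh, 5–4.
Dube vs Varga: Dube, 5–4.
Dube vs Diaz: 3 to 6, Diaz.
Singh vs Varga: Singh preferred on 3 ballots; Varga wins 6–3.
Singh vs Diaz: 3 to 6, Diaz.
Varga vs Diaz: Varga preferred on 2 ballots; Diaz wins 7–2.
Each nominee has at least one pairwise win (Novak beats Dube; Dube beats Varga; Singh beats Novak; Varga beats Singh; Diaz beats Dube) — no Condorcet loser.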